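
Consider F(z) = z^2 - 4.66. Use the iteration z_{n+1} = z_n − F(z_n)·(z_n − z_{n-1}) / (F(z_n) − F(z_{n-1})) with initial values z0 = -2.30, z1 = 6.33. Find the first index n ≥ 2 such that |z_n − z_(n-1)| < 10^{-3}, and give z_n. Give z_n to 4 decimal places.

F(-2.30) = 0.630000, F(6.33) = 35.408900
z2 = 6.330000 − 35.408900·(8.630000)/(34.778900) = -2.456328;  |Δ| = 8.786328
F(-2.456328) = 1.373545
z3 = -2.456328 − 1.373545·(-8.786328)/(-34.035355) = -2.810912;  |Δ| = 0.354585
F(-2.810912) = 3.241228
z4 = -2.810912 − 3.241228·(-0.354585)/(1.867683) = -2.195556;  |Δ| = 0.615356
F(-2.195556) = 0.160467
z5 = -2.195556 − 0.160467·(0.615356)/(-3.080760) = -2.163504;  |Δ| = 0.032052
F(-2.163504) = 0.020751
z6 = -2.163504 − 0.020751·(0.032052)/(-0.139716) = -2.158744;  |Δ| = 0.004760
F(-2.158744) = 0.000175
z7 = -2.158744 − 0.000175·(0.004760)/(-0.020575) = -2.158703;  |Δ| = 0.000041
|z7 − z6| = 0.000041 < 10^{-3}

n = 7, z_n = -2.1587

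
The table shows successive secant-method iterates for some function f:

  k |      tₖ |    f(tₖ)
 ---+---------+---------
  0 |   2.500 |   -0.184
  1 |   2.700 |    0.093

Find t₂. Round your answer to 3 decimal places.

t₂ = 2.700 − 0.093·(2.700 − 2.500) / (0.093 − (-0.184))
   = 2.700 − (0.01860)/(0.27700) = 2.63285

2.633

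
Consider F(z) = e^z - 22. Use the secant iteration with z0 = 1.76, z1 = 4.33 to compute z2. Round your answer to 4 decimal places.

2.3532

F(1.76) = -16.187563, F(4.33) = 53.944287
z2 = 4.330000 − 53.944287·(4.330000 − 1.760000) / (53.944287 − (-16.187563)) = 4.330000 − (138.636816)/(70.131849) = 2.353197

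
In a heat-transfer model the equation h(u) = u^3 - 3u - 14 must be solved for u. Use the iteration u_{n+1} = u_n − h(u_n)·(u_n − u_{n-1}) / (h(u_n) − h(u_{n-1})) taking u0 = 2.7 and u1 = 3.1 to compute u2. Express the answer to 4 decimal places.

2.8085

h(2.7) = -2.417000, h(3.1) = 6.491000
u2 = 3.100000 − 6.491000·(3.100000 − 2.700000) / (6.491000 − (-2.417000)) = 3.100000 − (2.596400)/(8.908000) = 2.808532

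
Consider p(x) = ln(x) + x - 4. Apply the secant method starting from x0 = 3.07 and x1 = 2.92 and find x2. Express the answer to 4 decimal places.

2.9263

p(3.07) = 0.191678, p(2.92) = -0.008416
x2 = 2.920000 − (-0.008416)·(2.920000 − 3.070000) / (-0.008416 − 0.191678) = 2.920000 − (0.001262)/(-0.200094) = 2.926309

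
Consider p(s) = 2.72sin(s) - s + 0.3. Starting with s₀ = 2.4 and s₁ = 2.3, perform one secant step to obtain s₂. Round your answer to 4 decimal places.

2.3097

p(2.4) = -0.262740, p(2.3) = 0.028318
s₂ = 2.300000 − 0.028318·(2.300000 − 2.400000) / (0.028318 − (-0.262740)) = 2.300000 − (-0.002832)/(0.291058) = 2.309729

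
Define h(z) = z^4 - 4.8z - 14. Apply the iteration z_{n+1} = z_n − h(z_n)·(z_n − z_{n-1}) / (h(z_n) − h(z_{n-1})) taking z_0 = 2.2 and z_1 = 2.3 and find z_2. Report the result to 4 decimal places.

h(2.2) = -1.134400, h(2.3) = 2.944100
z_2 = 2.300000 − 2.944100·(2.300000 − 2.200000) / (2.944100 − (-1.134400)) = 2.300000 − (0.294410)/(4.078500) = 2.227814

2.2278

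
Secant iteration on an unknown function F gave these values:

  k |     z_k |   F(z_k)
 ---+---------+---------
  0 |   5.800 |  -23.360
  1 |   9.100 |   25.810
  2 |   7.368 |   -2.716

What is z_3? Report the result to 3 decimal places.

7.533

z_3 = 7.368 − (-2.716)·(7.368 − 9.100) / (-2.716 − 25.810)
   = 7.368 − (4.70411)/(-28.52600) = 7.53291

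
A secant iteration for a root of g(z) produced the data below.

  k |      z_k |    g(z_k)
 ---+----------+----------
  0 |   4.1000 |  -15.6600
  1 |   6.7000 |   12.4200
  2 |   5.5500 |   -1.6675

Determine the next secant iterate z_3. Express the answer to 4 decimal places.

5.6861

z_3 = 5.5500 − (-1.6675)·(5.5500 − 6.7000) / (-1.6675 − 12.4200)
   = 5.5500 − (1.917625)/(-14.087500) = 5.686122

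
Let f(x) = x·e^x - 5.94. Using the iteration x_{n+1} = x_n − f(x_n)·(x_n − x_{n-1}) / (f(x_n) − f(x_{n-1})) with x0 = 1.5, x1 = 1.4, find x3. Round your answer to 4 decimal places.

f(1.5) = 0.782534, f(1.4) = -0.262720
x2 = 1.400000 − (-0.262720)·(1.400000 − 1.500000) / (-0.262720 − 0.782534) = 1.400000 − (0.026272)/(-1.045254) = 1.425135
f(1.425135) = -0.013696
x3 = 1.425135 − (-0.013696)·(1.425135 − 1.400000) / (-0.013696 − (-0.262720)) = 1.425135 − (-0.000344)/(0.249024) = 1.426517

1.4265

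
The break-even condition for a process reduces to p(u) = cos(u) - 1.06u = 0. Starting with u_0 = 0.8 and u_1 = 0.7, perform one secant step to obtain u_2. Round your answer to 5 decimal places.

p(0.8) = -0.1512933, p(0.7) = 0.0228422
u_2 = 0.7000000 − 0.0228422·(0.7000000 − 0.8000000) / (0.0228422 − (-0.1512933)) = 0.7000000 − (-0.0022842)/(0.1741355) = 0.7131175

0.71312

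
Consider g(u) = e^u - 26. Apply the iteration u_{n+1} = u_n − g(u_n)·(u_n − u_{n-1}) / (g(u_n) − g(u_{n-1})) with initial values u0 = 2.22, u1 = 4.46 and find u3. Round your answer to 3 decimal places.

2.977

g(2.22) = -16.79267, g(4.46) = 60.48751
u2 = 4.46000 − 60.48751·(4.46000 − 2.22000) / (60.48751 − (-16.79267)) = 4.46000 − (135.49202)/(77.28018) = 2.70674
g(2.70674) = -11.01960
u3 = 2.70674 − (-11.01960)·(2.70674 − 4.46000) / (-11.01960 − 60.48751) = 2.70674 − (19.32019)/(-71.50711) = 2.97693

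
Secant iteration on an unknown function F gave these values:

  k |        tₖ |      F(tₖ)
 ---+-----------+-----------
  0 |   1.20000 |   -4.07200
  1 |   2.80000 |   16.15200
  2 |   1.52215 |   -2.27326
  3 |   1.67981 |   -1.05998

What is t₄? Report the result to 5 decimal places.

1.81755

t₄ = 1.67981 − (-1.05998)·(1.67981 − 1.52215) / (-1.05998 − (-2.27326))
   = 1.67981 − (-0.1671164)/(1.2132800) = 1.8175494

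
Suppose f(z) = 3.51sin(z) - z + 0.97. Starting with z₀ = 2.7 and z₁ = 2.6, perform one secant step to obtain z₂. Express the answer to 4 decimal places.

2.6438

f(2.7) = -0.229897, f(2.6) = 0.179410
z₂ = 2.600000 − 0.179410·(2.600000 − 2.700000) / (0.179410 − (-0.229897)) = 2.600000 − (-0.017941)/(0.409306) = 2.643833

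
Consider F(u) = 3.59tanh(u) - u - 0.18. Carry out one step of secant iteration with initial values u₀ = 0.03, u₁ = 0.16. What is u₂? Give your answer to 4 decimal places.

F(0.03) = -0.102332, F(0.16) = 0.229548
u₂ = 0.160000 − 0.229548·(0.160000 − 0.030000) / (0.229548 − (-0.102332)) = 0.160000 − (0.029841)/(0.331880) = 0.070084

0.0701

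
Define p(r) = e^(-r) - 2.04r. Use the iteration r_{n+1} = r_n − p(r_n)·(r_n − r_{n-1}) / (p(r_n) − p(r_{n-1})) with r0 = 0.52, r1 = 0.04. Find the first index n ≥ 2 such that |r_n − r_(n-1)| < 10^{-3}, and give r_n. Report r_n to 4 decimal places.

p(0.52) = -0.466279, p(0.04) = 0.879189
r2 = 0.040000 − 0.879189·(-0.480000)/(1.345469) = 0.353653;  |Δ| = 0.313653
p(0.353653) = -0.019335
r3 = 0.353653 − (-0.019335)·(0.313653)/(-0.898524) = 0.346904;  |Δ| = 0.006749
p(0.346904) = -0.000811
r4 = 0.346904 − (-0.000811)·(-0.006749)/(0.018523) = 0.346609;  |Δ| = 0.000296
|r4 − r3| = 0.000296 < 10^{-3}

n = 4, r_n = 0.3466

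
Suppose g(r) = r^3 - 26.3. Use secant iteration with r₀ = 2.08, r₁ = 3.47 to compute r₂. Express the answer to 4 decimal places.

g(2.08) = -17.301088, g(3.47) = 15.481923
r₂ = 3.470000 − 15.481923·(3.470000 − 2.080000) / (15.481923 − (-17.301088)) = 3.470000 − (21.519873)/(32.783011) = 2.813566

2.8136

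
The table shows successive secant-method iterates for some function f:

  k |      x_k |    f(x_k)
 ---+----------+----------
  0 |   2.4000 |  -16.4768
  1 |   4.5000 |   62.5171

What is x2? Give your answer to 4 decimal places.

2.8380

x2 = 4.5000 − 62.5171·(4.5000 − 2.4000) / (62.5171 − (-16.4768))
   = 4.5000 − (131.285910)/(78.993900) = 2.838025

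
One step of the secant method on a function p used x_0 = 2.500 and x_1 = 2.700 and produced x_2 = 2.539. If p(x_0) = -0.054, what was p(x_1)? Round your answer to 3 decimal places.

The secant line through (2.500, -0.054) and (2.700, p(x_1)) crosses zero at x_2 = 2.539.
So (2.500, -0.054), (2.700, p(x_1)), (2.539, 0) are collinear:
p(x_1) = -0.054 · (2.700 − 2.539) / (2.500 − 2.539) = -0.054 · (0.16100)/(-0.03900) = 0.22292

0.223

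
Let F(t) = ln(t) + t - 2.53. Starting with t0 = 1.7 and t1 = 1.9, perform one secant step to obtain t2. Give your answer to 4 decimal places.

F(1.7) = -0.299372, F(1.9) = 0.011854
t2 = 1.900000 − 0.011854·(1.900000 − 1.700000) / (0.011854 − (-0.299372)) = 1.900000 − (0.002371)/(0.311226) = 1.892382

1.8924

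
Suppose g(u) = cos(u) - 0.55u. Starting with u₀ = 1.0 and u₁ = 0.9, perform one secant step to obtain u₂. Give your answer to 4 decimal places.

0.9929

g(1.0) = -0.009698, g(0.9) = 0.126610
u₂ = 0.900000 − 0.126610·(0.900000 − 1.000000) / (0.126610 − (-0.009698)) = 0.900000 − (-0.012661)/(0.136308) = 0.992885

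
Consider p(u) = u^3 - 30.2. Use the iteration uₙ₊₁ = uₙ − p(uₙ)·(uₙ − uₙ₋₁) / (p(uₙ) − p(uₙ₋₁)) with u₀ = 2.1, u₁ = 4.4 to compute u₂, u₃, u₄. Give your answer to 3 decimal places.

p(2.1) = -20.93900, p(4.4) = 54.98400
u₂ = 4.40000 − 54.98400·(4.40000 − 2.10000) / (54.98400 − (-20.93900)) = 4.40000 − (126.46320)/(75.92300) = 2.73432
p(2.73432) = -9.75677
u₃ = 2.73432 − (-9.75677)·(2.73432 − 4.40000) / (-9.75677 − 54.98400) = 2.73432 − (16.25164)/(-64.74077) = 2.98535
p(2.98535) = -3.59364
u₄ = 2.98535 − (-3.59364)·(2.98535 − 2.73432) / (-3.59364 − (-9.75677)) = 2.98535 − (-0.90210)/(6.16313) = 3.13172

2.734, 2.985, 3.132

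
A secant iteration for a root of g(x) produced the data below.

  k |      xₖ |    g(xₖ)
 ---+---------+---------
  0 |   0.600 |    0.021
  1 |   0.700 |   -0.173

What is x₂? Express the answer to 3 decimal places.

x₂ = 0.700 − (-0.173)·(0.700 − 0.600) / (-0.173 − 0.021)
   = 0.700 − (-0.01730)/(-0.19400) = 0.61082

0.611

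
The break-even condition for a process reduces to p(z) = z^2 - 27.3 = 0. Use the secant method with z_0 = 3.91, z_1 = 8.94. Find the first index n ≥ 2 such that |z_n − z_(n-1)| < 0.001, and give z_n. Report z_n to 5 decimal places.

p(3.91) = -12.0119000, p(8.94) = 52.6236000
z_2 = 8.9400000 − 52.6236000·(5.0300000)/(64.6355000) = 4.8447782;  |Δ| = 4.0952218
p(4.8447782) = -3.8281241
z_3 = 4.8447782 − (-3.8281241)·(-4.0952218)/(-56.4517241) = 5.1224848;  |Δ| = 0.2777066
p(5.1224848) = -1.0601492
z_4 = 5.1224848 − (-1.0601492)·(0.2777066)/(2.7679749) = 5.2288479;  |Δ| = 0.1063631
p(5.2288479) = 0.0408509
z_5 = 5.2288479 − 0.0408509·(0.1063631)/(1.1010001) = 5.2249015;  |Δ| = 0.0039464
p(5.2249015) = -0.0004042
z_6 = 5.2249015 − (-0.0004042)·(-0.0039464)/(-0.0412550) = 5.2249402;  |Δ| = 0.0000387
|z_6 − z_5| = 0.0000387 < 0.001

n = 6, z_n = 5.22494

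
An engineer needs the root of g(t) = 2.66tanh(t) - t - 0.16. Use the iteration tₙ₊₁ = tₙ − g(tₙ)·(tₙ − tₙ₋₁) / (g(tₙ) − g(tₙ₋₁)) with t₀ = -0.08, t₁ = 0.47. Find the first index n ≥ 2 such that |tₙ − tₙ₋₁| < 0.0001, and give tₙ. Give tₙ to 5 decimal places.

g(-0.08) = -0.2923472, g(0.47) = 0.5356102
t₂ = 0.4700000 − 0.5356102·(0.5500000)/(0.8279574) = 0.1142020;  |Δ| = 0.3557980
g(0.1142020) = 0.0282615
t₃ = 0.1142020 − 0.0282615·(-0.3557980)/(-0.5073487) = 0.0943825;  |Δ| = 0.0198195
g(0.0943825) = -0.0040679
t₄ = 0.0943825 − (-0.0040679)·(-0.0198195)/(-0.0323294) = 0.0968763;  |Δ| = 0.0024938
g(0.0968763) = 0.0000115
t₅ = 0.0968763 − 0.0000115·(0.0024938)/(0.0040794) = 0.0968693;  |Δ| = 0.0000071
|t₅ − t₄| = 0.0000071 < 0.0001

n = 5, tₙ = 0.09687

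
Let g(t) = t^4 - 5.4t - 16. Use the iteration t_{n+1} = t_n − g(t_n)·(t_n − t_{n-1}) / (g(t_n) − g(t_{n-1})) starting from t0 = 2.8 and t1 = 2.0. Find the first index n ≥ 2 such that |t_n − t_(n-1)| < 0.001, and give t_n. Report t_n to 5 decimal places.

g(2.8) = 30.3456000, g(2.0) = -10.8000000
t2 = 2.0000000 − (-10.8000000)·(-0.8000000)/(-41.1456000) = 2.2099860;  |Δ| = 0.2099860
g(2.2099860) = -4.0800960
t3 = 2.2099860 − (-4.0800960)·(0.2099860)/(6.7199040) = 2.3374823;  |Δ| = 0.1274963
g(2.3374823) = 1.2309639
t4 = 2.3374823 − 1.2309639·(0.1274963)/(5.3110599) = 2.3079320;  |Δ| = 0.0295503
g(2.3079320) = -0.0906953
t5 = 2.3079320 − (-0.0906953)·(-0.0295503)/(-1.3216592) = 2.3099598;  |Δ| = 0.0020278
g(2.3099598) = -0.0018000
t6 = 2.3099598 − (-0.0018000)·(0.0020278)/(0.0888953) = 2.3100009;  |Δ| = 0.0000411
|t6 − t5| = 0.0000411 < 0.001

n = 6, t_n = 2.31000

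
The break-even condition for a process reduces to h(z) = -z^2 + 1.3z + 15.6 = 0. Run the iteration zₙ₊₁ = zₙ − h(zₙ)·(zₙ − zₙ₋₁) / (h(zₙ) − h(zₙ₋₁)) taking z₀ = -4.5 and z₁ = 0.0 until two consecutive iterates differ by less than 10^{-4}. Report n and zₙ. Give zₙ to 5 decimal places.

h(-4.5) = -10.5000000, h(0.0) = 15.6000000
z₂ = 0.0000000 − 15.6000000·(4.5000000)/(26.1000000) = -2.6896552;  |Δ| = 2.6896552
h(-2.6896552) = 4.8692033
z₃ = -2.6896552 − 4.8692033·(-2.6896552)/(-10.7307967) = -3.9101124;  |Δ| = 1.2204572
h(-3.9101124) = -4.7721247
z₄ = -3.9101124 − (-4.7721247)·(-1.2204572)/(-9.6413281) = -3.3060282;  |Δ| = 0.6040842
h(-3.3060282) = 0.3723412
z₅ = -3.3060282 − 0.3723412·(0.6040842)/(5.1444659) = -3.3497500;  |Δ| = 0.0437218
h(-3.3497500) = 0.0245001
z₆ = -3.3497500 − 0.0245001·(-0.0437218)/(-0.3478411) = -3.3528295;  |Δ| = 0.0030795
h(-3.3528295) = -0.0001441
z₇ = -3.3528295 − (-0.0001441)·(-0.0030795)/(-0.0246442) = -3.3528115;  |Δ| = 0.0000180
|z₇ − z₆| = 0.0000180 < 10^{-4}

n = 7, zₙ = -3.35281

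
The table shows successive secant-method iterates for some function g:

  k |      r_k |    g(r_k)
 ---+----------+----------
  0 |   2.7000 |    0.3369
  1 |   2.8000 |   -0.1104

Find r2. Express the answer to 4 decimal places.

r2 = 2.8000 − (-0.1104)·(2.8000 − 2.7000) / (-0.1104 − 0.3369)
   = 2.8000 − (-0.011040)/(-0.447300) = 2.775319

2.7753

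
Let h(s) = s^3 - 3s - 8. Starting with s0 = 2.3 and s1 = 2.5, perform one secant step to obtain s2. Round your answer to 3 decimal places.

2.491

h(2.3) = -2.73300, h(2.5) = 0.12500
s2 = 2.50000 − 0.12500·(2.50000 − 2.30000) / (0.12500 − (-2.73300)) = 2.50000 − (0.02500)/(2.85800) = 2.49125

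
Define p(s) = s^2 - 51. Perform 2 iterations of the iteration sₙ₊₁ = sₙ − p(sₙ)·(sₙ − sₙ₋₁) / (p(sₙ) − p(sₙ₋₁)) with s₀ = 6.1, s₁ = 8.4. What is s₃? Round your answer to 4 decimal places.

7.1341

p(6.1) = -13.790000, p(8.4) = 19.560000
s₂ = 8.400000 − 19.560000·(8.400000 − 6.100000) / (19.560000 − (-13.790000)) = 8.400000 − (44.988000)/(33.350000) = 7.051034
p(7.051034) = -1.282913
s₃ = 7.051034 − (-1.282913)·(7.051034 − 8.400000) / (-1.282913 − 19.560000) = 7.051034 − (1.730605)/(-20.842913) = 7.134065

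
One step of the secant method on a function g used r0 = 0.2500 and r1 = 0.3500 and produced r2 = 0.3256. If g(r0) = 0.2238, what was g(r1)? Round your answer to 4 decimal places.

-0.0722

The secant line through (0.2500, 0.2238) and (0.3500, g(r1)) crosses zero at r2 = 0.3256.
So (0.2500, 0.2238), (0.3500, g(r1)), (0.3256, 0) are collinear:
g(r1) = 0.2238 · (0.3500 − 0.3256) / (0.2500 − 0.3256) = 0.2238 · (0.024400)/(-0.075600) = -0.072232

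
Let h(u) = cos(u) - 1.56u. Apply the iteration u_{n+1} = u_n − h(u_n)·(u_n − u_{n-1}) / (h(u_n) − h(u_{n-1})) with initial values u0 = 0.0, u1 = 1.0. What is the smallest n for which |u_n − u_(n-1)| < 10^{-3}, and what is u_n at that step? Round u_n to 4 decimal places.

h(0.0) = 1.000000, h(1.0) = -1.019698
u2 = 1.000000 − (-1.019698)·(1.000000)/(-2.019698) = 0.495124;  |Δ| = 0.504876
h(0.495124) = 0.107517
u3 = 0.495124 − 0.107517·(-0.504876)/(1.127215) = 0.543280;  |Δ| = 0.048157
h(0.543280) = 0.008500
u4 = 0.543280 − 0.008500·(0.048157)/(-0.099017) = 0.547414;  |Δ| = 0.004134
h(0.547414) = -0.000093
u5 = 0.547414 − (-0.000093)·(0.004134)/(-0.008594) = 0.547370;  |Δ| = 0.000045
|u5 − u4| = 0.000045 < 10^{-3}

n = 5, u_n = 0.5474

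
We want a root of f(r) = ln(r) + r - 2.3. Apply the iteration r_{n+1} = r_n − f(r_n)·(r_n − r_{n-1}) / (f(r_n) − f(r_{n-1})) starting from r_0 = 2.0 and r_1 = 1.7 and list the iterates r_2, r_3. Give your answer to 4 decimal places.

f(2.0) = 0.393147, f(1.7) = -0.069372
r_2 = 1.700000 − (-0.069372)·(1.700000 − 2.000000) / (-0.069372 − 0.393147) = 1.700000 − (0.020812)/(-0.462519) = 1.744996
f(1.744996) = 0.001748
r_3 = 1.744996 − 0.001748·(1.744996 − 1.700000) / (0.001748 − (-0.069372)) = 1.744996 − (0.000079)/(0.071120) = 1.743890

1.7450, 1.7439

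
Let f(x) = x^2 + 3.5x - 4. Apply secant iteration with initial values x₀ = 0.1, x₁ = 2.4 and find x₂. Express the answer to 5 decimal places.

0.70667

f(0.1) = -3.6400000, f(2.4) = 10.1600000
x₂ = 2.4000000 − 10.1600000·(2.4000000 − 0.1000000) / (10.1600000 − (-3.6400000)) = 2.4000000 − (23.3680000)/(13.8000000) = 0.7066667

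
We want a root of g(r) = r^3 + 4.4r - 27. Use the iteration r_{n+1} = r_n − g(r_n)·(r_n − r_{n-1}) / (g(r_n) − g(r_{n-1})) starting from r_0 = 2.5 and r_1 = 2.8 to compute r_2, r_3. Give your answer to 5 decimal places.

g(2.5) = -0.3750000, g(2.8) = 7.2720000
r_2 = 2.8000000 − 7.2720000·(2.8000000 − 2.5000000) / (7.2720000 − (-0.3750000)) = 2.8000000 − (2.1816000)/(7.6470000) = 2.5147117
g(2.5147117) = -0.0327988
r_3 = 2.5147117 − (-0.0327988)·(2.5147117 − 2.8000000) / (-0.0327988 − 7.2720000) = 2.5147117 − (0.0093571)/(-7.3047988) = 2.5159926

2.51471, 2.51599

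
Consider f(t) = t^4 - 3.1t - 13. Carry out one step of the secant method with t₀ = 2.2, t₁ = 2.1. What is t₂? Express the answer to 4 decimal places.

f(2.2) = 3.605600, f(2.1) = -0.061900
t₂ = 2.100000 − (-0.061900)·(2.100000 − 2.200000) / (-0.061900 − 3.605600) = 2.100000 − (0.006190)/(-3.667500) = 2.101688

2.1017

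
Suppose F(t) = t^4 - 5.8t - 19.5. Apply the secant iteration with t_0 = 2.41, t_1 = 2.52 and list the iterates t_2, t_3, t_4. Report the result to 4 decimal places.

F(2.41) = 0.256026, F(2.52) = 6.211580
t_2 = 2.520000 − 6.211580·(2.520000 − 2.410000) / (6.211580 − 0.256026) = 2.520000 − (0.683274)/(5.955555) = 2.405271
F(2.405271) = 0.019463
t_3 = 2.405271 − 0.019463·(2.405271 − 2.520000) / (0.019463 − 6.211580) = 2.405271 − (-0.002233)/(-6.192117) = 2.404911
F(2.404911) = 0.001487
t_4 = 2.404911 − 0.001487·(2.404911 − 2.405271) / (0.001487 − 0.019463) = 2.404911 − (-0.000001)/(-0.017977) = 2.404881

2.4053, 2.4049, 2.4049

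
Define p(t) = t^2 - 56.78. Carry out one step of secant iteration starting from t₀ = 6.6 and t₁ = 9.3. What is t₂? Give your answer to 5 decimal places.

7.43145

p(6.6) = -13.2200000, p(9.3) = 29.7100000
t₂ = 9.3000000 − 29.7100000·(9.3000000 − 6.6000000) / (29.7100000 − (-13.2200000)) = 9.3000000 − (80.2170000)/(42.9300000) = 7.4314465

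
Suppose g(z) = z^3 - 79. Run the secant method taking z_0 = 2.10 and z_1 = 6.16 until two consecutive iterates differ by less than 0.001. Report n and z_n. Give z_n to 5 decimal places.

n = 7, z_n = 4.29084

g(2.10) = -69.7390000, g(6.16) = 154.7448960
z_2 = 6.1600000 − 154.7448960·(4.0600000)/(224.4838960) = 3.3612947;  |Δ| = 2.7987053
g(3.3612947) = -41.0230784
z_3 = 3.3612947 − (-41.0230784)·(-2.7987053)/(-195.7679744) = 3.9477619;  |Δ| = 0.5864673
g(3.9477619) = -17.4748242
z_4 = 3.9477619 − (-17.4748242)·(0.5864673)/(23.5482542) = 4.3829709;  |Δ| = 0.4352090
g(4.3829709) = 5.1987749
z_5 = 4.3829709 − 5.1987749·(0.4352090)/(22.6735991) = 4.2831829;  |Δ| = 0.0997880
g(4.2831829) = -0.4222003
z_6 = 4.2831829 − (-0.4222003)·(-0.0997880)/(-5.6209752) = 4.2906781;  |Δ| = 0.0074952
g(4.2906781) = -0.0089630
z_7 = 4.2906781 − (-0.0089630)·(0.0074952)/(0.4132374) = 4.2908407;  |Δ| = 0.0001626
|z_7 − z_6| = 0.0001626 < 0.001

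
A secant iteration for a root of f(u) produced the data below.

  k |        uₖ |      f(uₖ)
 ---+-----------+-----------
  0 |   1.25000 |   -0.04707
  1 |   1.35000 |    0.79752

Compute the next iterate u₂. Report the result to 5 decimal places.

u₂ = 1.35000 − 0.79752·(1.35000 − 1.25000) / (0.79752 − (-0.04707))
   = 1.35000 − (0.0797520)/(0.8445900) = 1.2555731

1.25557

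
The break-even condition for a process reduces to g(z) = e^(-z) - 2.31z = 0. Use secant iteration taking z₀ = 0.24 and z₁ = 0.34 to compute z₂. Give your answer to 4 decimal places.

g(0.24) = 0.232228, g(0.34) = -0.073630
z₂ = 0.340000 − (-0.073630)·(0.340000 − 0.240000) / (-0.073630 − 0.232228) = 0.340000 − (-0.007363)/(-0.305858) = 0.315927

0.3159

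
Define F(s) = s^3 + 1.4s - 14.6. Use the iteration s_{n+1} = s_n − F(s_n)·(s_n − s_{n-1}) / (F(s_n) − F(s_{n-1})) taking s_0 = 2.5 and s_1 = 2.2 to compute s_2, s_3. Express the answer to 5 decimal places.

2.24847, 2.25369

F(2.5) = 4.5250000, F(2.2) = -0.8720000
s_2 = 2.2000000 − (-0.8720000)·(2.2000000 − 2.5000000) / (-0.8720000 − 4.5250000) = 2.2000000 − (0.2616000)/(-5.3970000) = 2.2484714
F(2.2484714) = -0.0847153
s_3 = 2.2484714 − (-0.0847153)·(2.2484714 − 2.2000000) / (-0.0847153 − (-0.8720000)) = 2.2484714 − (-0.0041063)/(0.7872847) = 2.2536871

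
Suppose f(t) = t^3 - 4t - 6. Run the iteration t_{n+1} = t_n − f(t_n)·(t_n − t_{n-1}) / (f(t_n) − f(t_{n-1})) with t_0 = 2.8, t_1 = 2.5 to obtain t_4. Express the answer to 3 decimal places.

2.525

f(2.8) = 4.75200, f(2.5) = -0.37500
t_2 = 2.50000 − (-0.37500)·(2.50000 − 2.80000) / (-0.37500 − 4.75200) = 2.50000 − (0.11250)/(-5.12700) = 2.52194
f(2.52194) = -0.04772
t_3 = 2.52194 − (-0.04772)·(2.52194 − 2.50000) / (-0.04772 − (-0.37500)) = 2.52194 − (-0.00105)/(0.32728) = 2.52514
f(2.52514) = 0.00061
t_4 = 2.52514 − 0.00061·(2.52514 − 2.52194) / (0.00061 − (-0.04772)) = 2.52514 − (0.00000)/(0.04833) = 2.52510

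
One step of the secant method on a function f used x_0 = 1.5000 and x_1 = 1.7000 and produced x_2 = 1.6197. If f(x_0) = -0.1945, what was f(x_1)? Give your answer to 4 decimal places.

0.1305

The secant line through (1.5000, -0.1945) and (1.7000, f(x_1)) crosses zero at x_2 = 1.6197.
So (1.5000, -0.1945), (1.7000, f(x_1)), (1.6197, 0) are collinear:
f(x_1) = -0.1945 · (1.7000 − 1.6197) / (1.5000 − 1.6197) = -0.1945 · (0.080300)/(-0.119700) = 0.130479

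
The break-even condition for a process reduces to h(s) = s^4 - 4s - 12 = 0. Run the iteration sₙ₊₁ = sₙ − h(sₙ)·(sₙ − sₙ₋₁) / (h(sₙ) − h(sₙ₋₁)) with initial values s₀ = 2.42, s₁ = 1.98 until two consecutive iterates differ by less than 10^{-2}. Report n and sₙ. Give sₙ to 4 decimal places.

n = 4, sₙ = 2.1281

h(2.42) = 12.617421, h(1.98) = -4.550464
s₂ = 1.980000 − (-4.550464)·(-0.440000)/(-17.167885) = 2.096625;  |Δ| = 0.116625
h(2.096625) = -1.063123
s₃ = 2.096625 − (-1.063123)·(0.116625)/(3.487341) = 2.132178;  |Δ| = 0.035553
h(2.132178) = 0.139080
s₄ = 2.132178 − 0.139080·(0.035553)/(1.202204) = 2.128065;  |Δ| = 0.004113
|s₄ − s₃| = 0.004113 < 10^{-2}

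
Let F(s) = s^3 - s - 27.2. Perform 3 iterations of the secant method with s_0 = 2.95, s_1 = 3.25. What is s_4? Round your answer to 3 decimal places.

3.118

F(2.95) = -4.47762, F(3.25) = 3.87813
s_2 = 3.25000 − 3.87813·(3.25000 − 2.95000) / (3.87813 − (-4.47762)) = 3.25000 − (1.16344)/(8.35575) = 3.11076
F(3.11076) = -0.20841
s_3 = 3.11076 − (-0.20841)·(3.11076 − 3.25000) / (-0.20841 − 3.87813) = 3.11076 − (0.02902)/(-4.08654) = 3.11786
F(3.11786) = -0.00889
s_4 = 3.11786 − (-0.00889)·(3.11786 − 3.11076) / (-0.00889 − (-0.20841)) = 3.11786 − (-0.00006)/(0.19952) = 3.11818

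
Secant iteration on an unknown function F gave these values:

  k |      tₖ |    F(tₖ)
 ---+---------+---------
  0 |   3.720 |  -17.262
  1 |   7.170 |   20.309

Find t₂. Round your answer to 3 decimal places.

t₂ = 7.170 − 20.309·(7.170 − 3.720) / (20.309 − (-17.262))
   = 7.170 − (70.06605)/(37.57100) = 5.30510

5.305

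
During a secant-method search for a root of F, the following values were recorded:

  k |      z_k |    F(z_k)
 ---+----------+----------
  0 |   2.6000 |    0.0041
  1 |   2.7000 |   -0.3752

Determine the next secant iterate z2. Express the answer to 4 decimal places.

z2 = 2.7000 − (-0.3752)·(2.7000 − 2.6000) / (-0.3752 − 0.0041)
   = 2.7000 − (-0.037520)/(-0.379300) = 2.601081

2.6011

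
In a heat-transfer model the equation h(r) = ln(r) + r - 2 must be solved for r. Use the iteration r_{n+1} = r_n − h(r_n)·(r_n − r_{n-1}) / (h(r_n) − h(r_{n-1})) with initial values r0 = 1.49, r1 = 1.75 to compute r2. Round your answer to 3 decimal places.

1.559

h(1.49) = -0.11122, h(1.75) = 0.30962
r2 = 1.75000 − 0.30962·(1.75000 − 1.49000) / (0.30962 − (-0.11122)) = 1.75000 − (0.08050)/(0.42084) = 1.55872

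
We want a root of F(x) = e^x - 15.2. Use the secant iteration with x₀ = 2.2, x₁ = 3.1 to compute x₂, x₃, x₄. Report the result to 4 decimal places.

2.6219, 2.7034, 2.7222

F(2.2) = -6.174987, F(3.1) = 6.997951
x₂ = 3.100000 − 6.997951·(3.100000 − 2.200000) / (6.997951 − (-6.174987)) = 3.100000 − (6.298156)/(13.172938) = 2.621887
F(2.621887) = -1.438336
x₃ = 2.621887 − (-1.438336)·(2.621887 − 3.100000) / (-1.438336 − 6.997951) = 2.621887 − (0.687688)/(-8.436287) = 2.703402
F(2.703402) = -0.269559
x₄ = 2.703402 − (-0.269559)·(2.703402 − 2.621887) / (-0.269559 − (-1.438336)) = 2.703402 − (-0.021973)/(1.168777) = 2.722202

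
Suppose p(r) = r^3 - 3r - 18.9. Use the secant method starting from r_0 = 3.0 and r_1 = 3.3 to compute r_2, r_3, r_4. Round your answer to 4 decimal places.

3.0336, 3.0367, 3.0370

p(3.0) = -0.900000, p(3.3) = 7.137000
r_2 = 3.300000 − 7.137000·(3.300000 − 3.000000) / (7.137000 − (-0.900000)) = 3.300000 − (2.141100)/(8.037000) = 3.033595
p(3.033595) = -0.083534
r_3 = 3.033595 − (-0.083534)·(3.033595 − 3.300000) / (-0.083534 − 7.137000) = 3.033595 − (0.022254)/(-7.220534) = 3.036677
p(3.036677) = -0.007605
r_4 = 3.036677 − (-0.007605)·(3.036677 − 3.033595) / (-0.007605 − (-0.083534)) = 3.036677 − (-0.000023)/(0.075929) = 3.036985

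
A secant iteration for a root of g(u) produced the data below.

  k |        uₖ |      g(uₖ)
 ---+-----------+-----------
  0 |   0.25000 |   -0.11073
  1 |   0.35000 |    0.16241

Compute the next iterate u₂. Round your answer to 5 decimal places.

u₂ = 0.35000 − 0.16241·(0.35000 − 0.25000) / (0.16241 − (-0.11073))
   = 0.35000 − (0.0162410)/(0.2731400) = 0.2905396

0.29054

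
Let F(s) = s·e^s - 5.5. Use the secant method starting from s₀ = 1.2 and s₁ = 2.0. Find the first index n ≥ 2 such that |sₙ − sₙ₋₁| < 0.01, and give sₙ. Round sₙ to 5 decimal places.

F(1.2) = -1.5158597, F(2.0) = 9.2781122
s₂ = 2.0000000 − 9.2781122·(0.8000000)/(10.7939719) = 1.3123486;  |Δ| = 0.6876514
F(1.3123486) = -0.6247715
s₃ = 1.3123486 − (-0.6247715)·(-0.6876514)/(-9.9028837) = 1.3557324;  |Δ| = 0.0433838
F(1.3557324) = -0.2402984
s₄ = 1.3557324 − (-0.2402984)·(0.0433838)/(0.3844731) = 1.3828476;  |Δ| = 0.0271152
F(1.3828476) = 0.0123582
s₅ = 1.3828476 − 0.0123582·(0.0271152)/(0.2526566) = 1.3815214;  |Δ| = 0.0013263
|s₅ − s₄| = 0.0013263 < 0.01

n = 5, sₙ = 1.38152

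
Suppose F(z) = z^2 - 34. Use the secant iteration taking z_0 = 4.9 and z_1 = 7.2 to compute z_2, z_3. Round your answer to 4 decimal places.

F(4.9) = -9.990000, F(7.2) = 17.840000
z_2 = 7.200000 − 17.840000·(7.200000 − 4.900000) / (17.840000 − (-9.990000)) = 7.200000 − (41.032000)/(27.830000) = 5.725620
F(5.725620) = -1.217278
z_3 = 5.725620 − (-1.217278)·(5.725620 − 7.200000) / (-1.217278 − 17.840000) = 5.725620 − (1.794730)/(-19.057278) = 5.819795

5.7256, 5.8198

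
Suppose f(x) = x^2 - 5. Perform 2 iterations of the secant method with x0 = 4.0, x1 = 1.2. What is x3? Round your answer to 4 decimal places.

f(4.0) = 11.000000, f(1.2) = -3.560000
x2 = 1.200000 − (-3.560000)·(1.200000 − 4.000000) / (-3.560000 − 11.000000) = 1.200000 − (9.968000)/(-14.560000) = 1.884615
f(1.884615) = -1.448225
x3 = 1.884615 − (-1.448225)·(1.884615 − 1.200000) / (-1.448225 − (-3.560000)) = 1.884615 − (-0.991477)/(2.111775) = 2.354115

2.3541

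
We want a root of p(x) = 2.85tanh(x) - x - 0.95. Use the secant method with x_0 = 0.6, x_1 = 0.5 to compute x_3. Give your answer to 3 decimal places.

p(0.6) = -0.01941, p(0.5) = -0.13297
x_2 = 0.50000 − (-0.13297)·(0.50000 − 0.60000) / (-0.13297 − (-0.01941)) = 0.50000 − (0.01330)/(-0.11356) = 0.61709
p(0.61709) = -0.00216
x_3 = 0.61709 − (-0.00216)·(0.61709 − 0.50000) / (-0.00216 − (-0.13297)) = 0.61709 − (-0.00025)/(0.13081) = 0.61902

0.619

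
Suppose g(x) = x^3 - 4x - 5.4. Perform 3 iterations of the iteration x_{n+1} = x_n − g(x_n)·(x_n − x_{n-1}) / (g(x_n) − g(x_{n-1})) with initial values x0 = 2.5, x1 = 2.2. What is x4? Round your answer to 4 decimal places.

g(2.5) = 0.225000, g(2.2) = -3.552000
x2 = 2.200000 − (-3.552000)·(2.200000 − 2.500000) / (-3.552000 − 0.225000) = 2.200000 − (1.065600)/(-3.777000) = 2.482129
g(2.482129) = -0.036212
x3 = 2.482129 − (-0.036212)·(2.482129 − 2.200000) / (-0.036212 − (-3.552000)) = 2.482129 − (-0.010217)/(3.515788) = 2.485035
g(2.485035) = 0.005936
x4 = 2.485035 − 0.005936·(2.485035 − 2.482129) / (0.005936 − (-0.036212)) = 2.485035 − (0.000017)/(0.042149) = 2.484625

2.4846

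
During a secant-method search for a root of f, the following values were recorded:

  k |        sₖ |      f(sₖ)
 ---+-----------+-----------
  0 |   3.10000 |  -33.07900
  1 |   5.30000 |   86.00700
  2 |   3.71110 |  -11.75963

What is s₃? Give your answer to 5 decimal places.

3.90222

s₃ = 3.71110 − (-11.75963)·(3.71110 − 5.30000) / (-11.75963 − 86.00700)
   = 3.71110 − (18.6848761)/(-97.7666300) = 3.9022171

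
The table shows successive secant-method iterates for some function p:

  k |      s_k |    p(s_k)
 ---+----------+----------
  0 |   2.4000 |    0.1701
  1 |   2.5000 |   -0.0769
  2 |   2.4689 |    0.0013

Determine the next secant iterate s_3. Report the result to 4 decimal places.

2.4694

s_3 = 2.4689 − 0.0013·(2.4689 − 2.5000) / (0.0013 − (-0.0769))
   = 2.4689 − (-0.000040)/(0.078200) = 2.469417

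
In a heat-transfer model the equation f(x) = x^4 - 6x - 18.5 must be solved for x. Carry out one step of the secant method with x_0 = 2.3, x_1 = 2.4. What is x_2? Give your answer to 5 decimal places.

2.39396

f(2.3) = -4.3159000, f(2.4) = 0.2776000
x_2 = 2.4000000 − 0.2776000·(2.4000000 − 2.3000000) / (0.2776000 − (-4.3159000)) = 2.4000000 − (0.0277600)/(4.5935000) = 2.3939567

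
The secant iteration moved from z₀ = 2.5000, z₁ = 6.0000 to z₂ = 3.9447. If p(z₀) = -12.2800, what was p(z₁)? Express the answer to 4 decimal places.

The secant line through (2.5000, -12.2800) and (6.0000, p(z₁)) crosses zero at z₂ = 3.9447.
So (2.5000, -12.2800), (6.0000, p(z₁)), (3.9447, 0) are collinear:
p(z₁) = -12.2800 · (6.0000 − 3.9447) / (2.5000 − 3.9447) = -12.2800 · (2.055300)/(-1.444700) = 17.470121

17.4701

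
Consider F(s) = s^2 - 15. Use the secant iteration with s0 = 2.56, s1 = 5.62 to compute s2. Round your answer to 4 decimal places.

3.5926

F(2.56) = -8.446400, F(5.62) = 16.584400
s2 = 5.620000 − 16.584400·(5.620000 − 2.560000) / (16.584400 − (-8.446400)) = 5.620000 − (50.748264)/(25.030800) = 3.592567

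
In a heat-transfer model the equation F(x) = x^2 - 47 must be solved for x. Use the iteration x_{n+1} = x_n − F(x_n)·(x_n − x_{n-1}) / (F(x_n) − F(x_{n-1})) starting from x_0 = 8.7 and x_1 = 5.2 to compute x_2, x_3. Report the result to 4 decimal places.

F(8.7) = 28.690000, F(5.2) = -19.960000
x_2 = 5.200000 − (-19.960000)·(5.200000 − 8.700000) / (-19.960000 − 28.690000) = 5.200000 − (69.860000)/(-48.650000) = 6.635971
F(6.635971) = -2.963886
x_3 = 6.635971 − (-2.963886)·(6.635971 − 5.200000) / (-2.963886 − (-19.960000)) = 6.635971 − (-4.256055)/(16.996114) = 6.886385

6.6360, 6.8864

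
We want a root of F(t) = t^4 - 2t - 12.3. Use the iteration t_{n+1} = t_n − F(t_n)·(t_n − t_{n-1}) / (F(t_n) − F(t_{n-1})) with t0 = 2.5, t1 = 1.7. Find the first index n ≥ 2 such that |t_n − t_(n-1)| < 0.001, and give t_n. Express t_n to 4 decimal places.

F(2.5) = 21.762500, F(1.7) = -7.347900
t2 = 1.700000 − (-7.347900)·(-0.800000)/(-29.110400) = 1.901932;  |Δ| = 0.201932
F(1.901932) = -3.018678
t3 = 1.901932 − (-3.018678)·(0.201932)/(4.329222) = 2.042735;  |Δ| = 0.140803
F(2.042735) = 1.026507
t4 = 2.042735 − 1.026507·(0.140803)/(4.045185) = 2.007005;  |Δ| = 0.035730
F(2.007005) = -0.088677
t5 = 2.007005 − (-0.088677)·(-0.035730)/(-1.115185) = 2.009846;  |Δ| = 0.002841
F(2.009846) = -0.002287
t6 = 2.009846 − (-0.002287)·(0.002841)/(0.086390) = 2.009921;  |Δ| = 0.000075
|t6 − t5| = 0.000075 < 0.001

n = 6, t_n = 2.0099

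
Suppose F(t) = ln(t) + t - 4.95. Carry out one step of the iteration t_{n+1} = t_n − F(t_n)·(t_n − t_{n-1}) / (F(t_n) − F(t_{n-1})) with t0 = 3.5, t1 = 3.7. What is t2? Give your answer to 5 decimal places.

F(3.5) = -0.1972370, F(3.7) = 0.0583328
t2 = 3.7000000 − 0.0583328·(3.7000000 − 3.5000000) / (0.0583328 − (-0.1972370)) = 3.7000000 − (0.0116666)/(0.2555699) = 3.6543508

3.65435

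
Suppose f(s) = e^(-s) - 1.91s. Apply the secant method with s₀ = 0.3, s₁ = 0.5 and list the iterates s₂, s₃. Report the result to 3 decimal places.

f(0.3) = 0.16782, f(0.5) = -0.34847
s₂ = 0.50000 − (-0.34847)·(0.50000 − 0.30000) / (-0.34847 − 0.16782) = 0.50000 − (-0.06969)/(-0.51629) = 0.36501
f(0.36501) = -0.00298
s₃ = 0.36501 − (-0.00298)·(0.36501 − 0.50000) / (-0.00298 − (-0.34847)) = 0.36501 − (0.00040)/(0.34549) = 0.36385

0.365, 0.364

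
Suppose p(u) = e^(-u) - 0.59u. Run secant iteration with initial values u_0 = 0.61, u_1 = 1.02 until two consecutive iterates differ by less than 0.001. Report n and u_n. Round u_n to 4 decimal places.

n = 4, u_n = 0.7783

p(0.61) = 0.183451, p(1.02) = -0.241205
u_2 = 1.020000 − (-0.241205)·(0.410000)/(-0.424656) = 0.787120;  |Δ| = 0.232880
p(0.787120) = -0.009247
u_3 = 0.787120 − (-0.009247)·(-0.232880)/(0.231959) = 0.777836;  |Δ| = 0.009283
p(0.777836) = 0.000476
u_4 = 0.777836 − 0.000476·(-0.009283)/(0.009722) = 0.778290;  |Δ| = 0.000454
|u_4 − u_3| = 0.000454 < 0.001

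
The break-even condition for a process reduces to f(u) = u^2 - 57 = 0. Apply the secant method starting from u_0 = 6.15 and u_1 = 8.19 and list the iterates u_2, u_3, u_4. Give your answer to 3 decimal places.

f(6.15) = -19.17750, f(8.19) = 10.07610
u_2 = 8.19000 − 10.07610·(8.19000 − 6.15000) / (10.07610 − (-19.17750)) = 8.19000 − (20.55524)/(29.25360) = 7.48734
f(7.48734) = -0.93969
u_3 = 7.48734 − (-0.93969)·(7.48734 − 8.19000) / (-0.93969 − 10.07610) = 7.48734 − (0.66028)/(-11.01579) = 7.54728
f(7.54728) = -0.03852
u_4 = 7.54728 − (-0.03852)·(7.54728 − 7.48734) / (-0.03852 − (-0.93969)) = 7.54728 − (-0.00231)/(0.90117) = 7.54985

7.487, 7.547, 7.550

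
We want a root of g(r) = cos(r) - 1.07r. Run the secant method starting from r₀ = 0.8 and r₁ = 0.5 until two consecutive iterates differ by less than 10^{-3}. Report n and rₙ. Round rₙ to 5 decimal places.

g(0.8) = -0.1592933, g(0.5) = 0.3425826
r₂ = 0.5000000 − 0.3425826·(-0.3000000)/(0.5018759) = 0.7047813;  |Δ| = 0.2047813
g(0.7047813) = 0.0076373
r₃ = 0.7047813 − 0.0076373·(0.2047813)/(-0.3349452) = 0.7094506;  |Δ| = 0.0046694
g(0.7094506) = -0.0003923
r₄ = 0.7094506 − (-0.0003923)·(0.0046694)/(-0.0080297) = 0.7092225;  |Δ| = 0.0002281
|r₄ − r₃| = 0.0002281 < 10^{-3}

n = 4, rₙ = 0.70922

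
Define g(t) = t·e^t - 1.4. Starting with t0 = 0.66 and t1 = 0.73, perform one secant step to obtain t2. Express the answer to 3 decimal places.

0.696

g(0.66) = -0.12304, g(0.73) = 0.11481
t2 = 0.73000 − 0.11481·(0.73000 − 0.66000) / (0.11481 − (-0.12304)) = 0.73000 − (0.00804)/(0.23785) = 0.69621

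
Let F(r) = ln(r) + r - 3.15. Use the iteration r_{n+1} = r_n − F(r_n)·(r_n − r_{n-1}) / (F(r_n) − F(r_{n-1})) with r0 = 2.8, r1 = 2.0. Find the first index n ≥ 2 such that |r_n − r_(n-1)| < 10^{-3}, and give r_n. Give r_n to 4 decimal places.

n = 4, r_n = 2.3119

F(2.8) = 0.679619, F(2.0) = -0.456853
r2 = 2.000000 − (-0.456853)·(-0.800000)/(-1.136472) = 2.321594;  |Δ| = 0.321594
F(2.321594) = 0.013848
r3 = 2.321594 − 0.013848·(0.321594)/(0.470700) = 2.312133;  |Δ| = 0.009461
F(2.312133) = 0.000303
r4 = 2.312133 − 0.000303·(-0.009461)/(-0.013544) = 2.311921;  |Δ| = 0.000212
|r4 − r3| = 0.000212 < 10^{-3}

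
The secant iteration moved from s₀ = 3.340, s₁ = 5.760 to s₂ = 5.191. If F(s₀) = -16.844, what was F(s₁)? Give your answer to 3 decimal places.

The secant line through (3.340, -16.844) and (5.760, F(s₁)) crosses zero at s₂ = 5.191.
So (3.340, -16.844), (5.760, F(s₁)), (5.191, 0) are collinear:
F(s₁) = -16.844 · (5.760 − 5.191) / (3.340 − 5.191) = -16.844 · (0.56900)/(-1.85100) = 5.17787

5.178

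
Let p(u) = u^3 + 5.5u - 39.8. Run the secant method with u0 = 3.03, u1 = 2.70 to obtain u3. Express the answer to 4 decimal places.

2.8828

p(3.03) = 4.683127, p(2.70) = -5.267000
u2 = 2.700000 − (-5.267000)·(2.700000 − 3.030000) / (-5.267000 − 4.683127) = 2.700000 − (1.738110)/(-9.950127) = 2.874682
p(2.874682) = -0.233456
u3 = 2.874682 − (-0.233456)·(2.874682 − 2.700000) / (-0.233456 − (-5.267000)) = 2.874682 − (-0.040781)/(5.033544) = 2.882784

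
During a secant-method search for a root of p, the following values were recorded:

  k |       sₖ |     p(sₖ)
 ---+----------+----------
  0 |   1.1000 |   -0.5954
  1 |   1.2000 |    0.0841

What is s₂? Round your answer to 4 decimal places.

1.1876

s₂ = 1.2000 − 0.0841·(1.2000 − 1.1000) / (0.0841 − (-0.5954))
   = 1.2000 − (0.008410)/(0.679500) = 1.187623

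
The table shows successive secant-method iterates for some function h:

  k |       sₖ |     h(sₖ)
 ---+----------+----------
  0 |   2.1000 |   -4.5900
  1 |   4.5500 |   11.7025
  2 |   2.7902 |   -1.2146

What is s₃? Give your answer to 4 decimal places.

s₃ = 2.7902 − (-1.2146)·(2.7902 − 4.5500) / (-1.2146 − 11.7025)
   = 2.7902 − (2.137453)/(-12.917100) = 2.955675

2.9557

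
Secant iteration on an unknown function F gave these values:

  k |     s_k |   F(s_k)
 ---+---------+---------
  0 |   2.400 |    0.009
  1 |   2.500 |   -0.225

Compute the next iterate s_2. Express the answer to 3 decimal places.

2.404

s_2 = 2.500 − (-0.225)·(2.500 − 2.400) / (-0.225 − 0.009)
   = 2.500 − (-0.02250)/(-0.23400) = 2.40385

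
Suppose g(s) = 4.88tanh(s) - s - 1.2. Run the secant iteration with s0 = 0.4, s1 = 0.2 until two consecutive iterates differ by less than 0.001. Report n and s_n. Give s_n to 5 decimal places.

n = 4, s_n = 0.32282

g(0.4) = 0.2541509, g(0.2) = -0.4368084
s2 = 0.2000000 − (-0.4368084)·(-0.2000000)/(-0.6909594) = 0.3264353;  |Δ| = 0.1264353
g(0.3264353) = 0.0122977
s3 = 0.3264353 − 0.0122977·(0.1264353)/(0.4491061) = 0.3229732;  |Δ| = 0.0034621
g(0.3229732) = 0.0005278
s4 = 0.3229732 − 0.0005278·(-0.0034621)/(-0.0117699) = 0.3228180;  |Δ| = 0.0001553
|s4 − s3| = 0.0001553 < 0.001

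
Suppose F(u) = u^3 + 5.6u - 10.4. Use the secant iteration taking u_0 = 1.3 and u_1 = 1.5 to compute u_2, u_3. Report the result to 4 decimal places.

F(1.3) = -0.923000, F(1.5) = 1.375000
u_2 = 1.500000 − 1.375000·(1.500000 − 1.300000) / (1.375000 − (-0.923000)) = 1.500000 − (0.275000)/(2.298000) = 1.380331
F(1.380331) = -0.040186
u_3 = 1.380331 − (-0.040186)·(1.380331 − 1.500000) / (-0.040186 − 1.375000) = 1.380331 − (0.004809)/(-1.415186) = 1.383729

1.3803, 1.3837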